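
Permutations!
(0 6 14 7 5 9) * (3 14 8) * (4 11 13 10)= (0 6 8 3 14 7 5 9)(4 11 13 10)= [6, 1, 2, 14, 11, 9, 8, 5, 3, 0, 4, 13, 12, 10, 7]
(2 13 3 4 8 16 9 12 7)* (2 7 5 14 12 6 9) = (2 13 3 4 8 16)(5 14 12)(6 9) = [0, 1, 13, 4, 8, 14, 9, 7, 16, 6, 10, 11, 5, 3, 12, 15, 2]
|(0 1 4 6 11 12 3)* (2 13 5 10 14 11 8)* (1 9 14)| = |(0 9 14 11 12 3)(1 4 6 8 2 13 5 10)| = 24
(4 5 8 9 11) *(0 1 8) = (0 1 8 9 11 4 5) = [1, 8, 2, 3, 5, 0, 6, 7, 9, 11, 10, 4]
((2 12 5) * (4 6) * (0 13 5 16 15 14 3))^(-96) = ((0 13 5 2 12 16 15 14 3)(4 6))^(-96) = (0 2 15)(3 5 16)(12 14 13)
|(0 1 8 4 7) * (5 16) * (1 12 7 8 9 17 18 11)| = |(0 12 7)(1 9 17 18 11)(4 8)(5 16)| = 30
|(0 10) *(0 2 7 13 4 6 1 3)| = |(0 10 2 7 13 4 6 1 3)| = 9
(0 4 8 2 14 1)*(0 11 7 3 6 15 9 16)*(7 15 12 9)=(0 4 8 2 14 1 11 15 7 3 6 12 9 16)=[4, 11, 14, 6, 8, 5, 12, 3, 2, 16, 10, 15, 9, 13, 1, 7, 0]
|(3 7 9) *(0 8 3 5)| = |(0 8 3 7 9 5)| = 6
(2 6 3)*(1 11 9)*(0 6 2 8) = (0 6 3 8)(1 11 9) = [6, 11, 2, 8, 4, 5, 3, 7, 0, 1, 10, 9]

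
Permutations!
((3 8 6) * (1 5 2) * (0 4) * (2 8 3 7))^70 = (1 7 8)(2 6 5)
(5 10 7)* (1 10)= (1 10 7 5)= [0, 10, 2, 3, 4, 1, 6, 5, 8, 9, 7]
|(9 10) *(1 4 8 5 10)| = 6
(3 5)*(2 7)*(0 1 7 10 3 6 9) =(0 1 7 2 10 3 5 6 9) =[1, 7, 10, 5, 4, 6, 9, 2, 8, 0, 3]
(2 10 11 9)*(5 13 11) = [0, 1, 10, 3, 4, 13, 6, 7, 8, 2, 5, 9, 12, 11] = (2 10 5 13 11 9)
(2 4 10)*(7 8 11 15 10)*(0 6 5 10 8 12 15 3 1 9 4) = (0 6 5 10 2)(1 9 4 7 12 15 8 11 3) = [6, 9, 0, 1, 7, 10, 5, 12, 11, 4, 2, 3, 15, 13, 14, 8]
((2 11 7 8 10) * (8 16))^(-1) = ((2 11 7 16 8 10))^(-1) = (2 10 8 16 7 11)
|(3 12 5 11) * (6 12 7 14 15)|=8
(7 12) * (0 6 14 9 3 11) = (0 6 14 9 3 11)(7 12) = [6, 1, 2, 11, 4, 5, 14, 12, 8, 3, 10, 0, 7, 13, 9]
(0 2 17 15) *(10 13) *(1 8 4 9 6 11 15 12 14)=(0 2 17 12 14 1 8 4 9 6 11 15)(10 13)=[2, 8, 17, 3, 9, 5, 11, 7, 4, 6, 13, 15, 14, 10, 1, 0, 16, 12]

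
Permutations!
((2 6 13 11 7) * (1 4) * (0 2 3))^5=(0 7 13 2 3 11 6)(1 4)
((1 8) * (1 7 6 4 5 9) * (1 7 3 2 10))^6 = (1 8 3 2 10)(4 5 9 7 6)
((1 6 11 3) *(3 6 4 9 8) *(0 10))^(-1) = ((0 10)(1 4 9 8 3)(6 11))^(-1) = (0 10)(1 3 8 9 4)(6 11)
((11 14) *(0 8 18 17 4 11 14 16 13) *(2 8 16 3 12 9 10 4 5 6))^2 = (0 13 16)(2 18 5)(3 9 4)(6 8 17)(10 11 12)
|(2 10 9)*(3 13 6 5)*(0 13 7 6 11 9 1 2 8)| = 60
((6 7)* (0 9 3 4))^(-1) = ((0 9 3 4)(6 7))^(-1) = (0 4 3 9)(6 7)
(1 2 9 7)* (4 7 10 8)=(1 2 9 10 8 4 7)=[0, 2, 9, 3, 7, 5, 6, 1, 4, 10, 8]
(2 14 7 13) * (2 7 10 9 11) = (2 14 10 9 11)(7 13) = [0, 1, 14, 3, 4, 5, 6, 13, 8, 11, 9, 2, 12, 7, 10]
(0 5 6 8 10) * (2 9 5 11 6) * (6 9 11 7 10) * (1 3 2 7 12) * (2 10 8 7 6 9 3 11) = (0 12 1 11 3 10)(5 6 7 8 9) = [12, 11, 2, 10, 4, 6, 7, 8, 9, 5, 0, 3, 1]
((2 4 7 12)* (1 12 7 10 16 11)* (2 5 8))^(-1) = ((1 12 5 8 2 4 10 16 11))^(-1) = (1 11 16 10 4 2 8 5 12)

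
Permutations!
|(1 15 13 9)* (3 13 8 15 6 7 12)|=14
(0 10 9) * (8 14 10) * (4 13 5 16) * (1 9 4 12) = (0 8 14 10 4 13 5 16 12 1 9) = [8, 9, 2, 3, 13, 16, 6, 7, 14, 0, 4, 11, 1, 5, 10, 15, 12]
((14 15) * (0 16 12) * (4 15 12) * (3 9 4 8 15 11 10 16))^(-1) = ((0 3 9 4 11 10 16 8 15 14 12))^(-1) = (0 12 14 15 8 16 10 11 4 9 3)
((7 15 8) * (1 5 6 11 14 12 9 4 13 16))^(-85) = (1 12)(4 6)(5 9)(7 8 15)(11 13)(14 16)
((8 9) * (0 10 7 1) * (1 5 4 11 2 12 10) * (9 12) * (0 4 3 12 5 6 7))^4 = ((0 1 4 11 2 9 8 5 3 12 10)(6 7))^4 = (0 2 3 1 9 12 4 8 10 11 5)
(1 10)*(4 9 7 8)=[0, 10, 2, 3, 9, 5, 6, 8, 4, 7, 1]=(1 10)(4 9 7 8)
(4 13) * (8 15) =(4 13)(8 15) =[0, 1, 2, 3, 13, 5, 6, 7, 15, 9, 10, 11, 12, 4, 14, 8]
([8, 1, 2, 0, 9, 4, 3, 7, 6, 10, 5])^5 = (0 8 6 3)(4 9 10 5)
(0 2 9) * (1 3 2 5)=(0 5 1 3 2 9)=[5, 3, 9, 2, 4, 1, 6, 7, 8, 0]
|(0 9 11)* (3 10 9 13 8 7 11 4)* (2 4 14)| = 30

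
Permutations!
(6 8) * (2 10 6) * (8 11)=(2 10 6 11 8)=[0, 1, 10, 3, 4, 5, 11, 7, 2, 9, 6, 8]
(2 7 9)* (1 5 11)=(1 5 11)(2 7 9)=[0, 5, 7, 3, 4, 11, 6, 9, 8, 2, 10, 1]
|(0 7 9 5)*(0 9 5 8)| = 5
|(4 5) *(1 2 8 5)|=5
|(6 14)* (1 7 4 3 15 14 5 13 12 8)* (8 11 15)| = 35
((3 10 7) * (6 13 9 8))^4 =((3 10 7)(6 13 9 8))^4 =(13)(3 10 7)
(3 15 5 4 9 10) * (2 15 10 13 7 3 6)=(2 15 5 4 9 13 7 3 10 6)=[0, 1, 15, 10, 9, 4, 2, 3, 8, 13, 6, 11, 12, 7, 14, 5]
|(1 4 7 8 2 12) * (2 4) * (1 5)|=12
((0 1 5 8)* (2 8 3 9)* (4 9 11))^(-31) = (0 4 1 9 5 2 3 8 11)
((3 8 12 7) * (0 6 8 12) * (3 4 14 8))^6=(0 14 7 3)(4 12 6 8)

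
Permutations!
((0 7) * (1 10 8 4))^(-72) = ((0 7)(1 10 8 4))^(-72) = (10)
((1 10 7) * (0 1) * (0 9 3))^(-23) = ((0 1 10 7 9 3))^(-23) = (0 1 10 7 9 3)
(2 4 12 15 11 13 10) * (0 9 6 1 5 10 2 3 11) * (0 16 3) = (0 9 6 1 5 10)(2 4 12 15 16 3 11 13) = [9, 5, 4, 11, 12, 10, 1, 7, 8, 6, 0, 13, 15, 2, 14, 16, 3]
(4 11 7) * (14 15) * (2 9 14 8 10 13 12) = (2 9 14 15 8 10 13 12)(4 11 7) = [0, 1, 9, 3, 11, 5, 6, 4, 10, 14, 13, 7, 2, 12, 15, 8]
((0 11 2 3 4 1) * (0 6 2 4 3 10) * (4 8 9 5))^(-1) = ((0 11 8 9 5 4 1 6 2 10))^(-1) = (0 10 2 6 1 4 5 9 8 11)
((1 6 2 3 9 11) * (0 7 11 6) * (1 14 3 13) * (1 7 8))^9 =((0 8 1)(2 13 7 11 14 3 9 6))^9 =(2 13 7 11 14 3 9 6)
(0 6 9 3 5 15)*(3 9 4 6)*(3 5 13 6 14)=(0 5 15)(3 13 6 4 14)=[5, 1, 2, 13, 14, 15, 4, 7, 8, 9, 10, 11, 12, 6, 3, 0]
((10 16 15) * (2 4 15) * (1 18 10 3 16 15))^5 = ((1 18 10 15 3 16 2 4))^5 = (1 16 10 4 3 18 2 15)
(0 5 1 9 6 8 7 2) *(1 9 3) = (0 5 9 6 8 7 2)(1 3) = [5, 3, 0, 1, 4, 9, 8, 2, 7, 6]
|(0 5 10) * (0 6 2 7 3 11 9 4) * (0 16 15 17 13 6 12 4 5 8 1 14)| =28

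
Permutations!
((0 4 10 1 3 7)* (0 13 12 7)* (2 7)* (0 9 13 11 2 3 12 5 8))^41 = ((0 4 10 1 12 3 9 13 5 8)(2 7 11))^41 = (0 4 10 1 12 3 9 13 5 8)(2 11 7)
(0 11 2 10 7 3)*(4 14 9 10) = (0 11 2 4 14 9 10 7 3) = [11, 1, 4, 0, 14, 5, 6, 3, 8, 10, 7, 2, 12, 13, 9]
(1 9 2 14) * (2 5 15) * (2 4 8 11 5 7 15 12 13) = [0, 9, 14, 3, 8, 12, 6, 15, 11, 7, 10, 5, 13, 2, 1, 4] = (1 9 7 15 4 8 11 5 12 13 2 14)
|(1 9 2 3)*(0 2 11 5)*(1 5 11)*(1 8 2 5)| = 10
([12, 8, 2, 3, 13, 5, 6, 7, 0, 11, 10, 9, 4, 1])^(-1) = (0 8 1 13 4 12)(9 11)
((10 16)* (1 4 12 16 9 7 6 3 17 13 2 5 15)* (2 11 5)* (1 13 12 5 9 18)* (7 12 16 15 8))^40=(1 17 8 18 3 5 10 6 4 16 7)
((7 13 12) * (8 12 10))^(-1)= (7 12 8 10 13)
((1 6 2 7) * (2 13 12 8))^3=(1 12 7 13 2 6 8)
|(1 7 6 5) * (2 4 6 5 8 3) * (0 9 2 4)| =|(0 9 2)(1 7 5)(3 4 6 8)| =12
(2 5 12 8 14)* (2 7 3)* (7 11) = (2 5 12 8 14 11 7 3) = [0, 1, 5, 2, 4, 12, 6, 3, 14, 9, 10, 7, 8, 13, 11]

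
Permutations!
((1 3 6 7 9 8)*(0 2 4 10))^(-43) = (0 2 4 10)(1 8 9 7 6 3)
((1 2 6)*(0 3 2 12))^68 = ((0 3 2 6 1 12))^68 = (0 2 1)(3 6 12)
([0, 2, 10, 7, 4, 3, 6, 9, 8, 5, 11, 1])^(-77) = (1 11 10 2)(3 5 9 7)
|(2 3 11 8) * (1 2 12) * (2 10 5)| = 8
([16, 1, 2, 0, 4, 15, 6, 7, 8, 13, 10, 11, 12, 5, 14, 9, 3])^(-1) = (0 3 16)(5 13 9 15)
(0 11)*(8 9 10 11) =[8, 1, 2, 3, 4, 5, 6, 7, 9, 10, 11, 0] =(0 8 9 10 11)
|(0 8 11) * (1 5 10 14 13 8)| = |(0 1 5 10 14 13 8 11)| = 8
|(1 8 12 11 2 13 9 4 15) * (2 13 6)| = |(1 8 12 11 13 9 4 15)(2 6)| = 8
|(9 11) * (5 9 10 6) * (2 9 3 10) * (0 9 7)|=|(0 9 11 2 7)(3 10 6 5)|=20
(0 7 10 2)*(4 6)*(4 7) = (0 4 6 7 10 2) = [4, 1, 0, 3, 6, 5, 7, 10, 8, 9, 2]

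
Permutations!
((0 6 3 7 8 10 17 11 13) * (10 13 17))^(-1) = ((0 6 3 7 8 13)(11 17))^(-1) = (0 13 8 7 3 6)(11 17)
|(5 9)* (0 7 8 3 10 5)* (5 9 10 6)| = 8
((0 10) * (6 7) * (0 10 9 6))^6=(10)(0 6)(7 9)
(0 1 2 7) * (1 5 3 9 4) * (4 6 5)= (0 4 1 2 7)(3 9 6 5)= [4, 2, 7, 9, 1, 3, 5, 0, 8, 6]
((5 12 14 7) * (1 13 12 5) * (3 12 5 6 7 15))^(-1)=(1 7 6 5 13)(3 15 14 12)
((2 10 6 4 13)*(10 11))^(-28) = (2 10 4)(6 13 11)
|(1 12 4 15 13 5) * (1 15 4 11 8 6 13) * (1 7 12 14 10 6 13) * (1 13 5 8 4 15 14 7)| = 6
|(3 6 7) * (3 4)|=4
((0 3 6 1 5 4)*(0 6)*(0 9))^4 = (0 3 9)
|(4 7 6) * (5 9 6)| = 5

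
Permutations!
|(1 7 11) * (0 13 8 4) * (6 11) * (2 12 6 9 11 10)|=4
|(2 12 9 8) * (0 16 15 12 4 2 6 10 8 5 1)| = |(0 16 15 12 9 5 1)(2 4)(6 10 8)| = 42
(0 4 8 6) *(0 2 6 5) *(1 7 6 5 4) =(0 1 7 6 2 5)(4 8) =[1, 7, 5, 3, 8, 0, 2, 6, 4]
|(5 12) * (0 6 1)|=6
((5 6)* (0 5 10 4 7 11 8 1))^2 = (0 6 4 11 1 5 10 7 8)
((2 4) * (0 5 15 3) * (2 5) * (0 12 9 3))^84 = (0 15 5 4 2)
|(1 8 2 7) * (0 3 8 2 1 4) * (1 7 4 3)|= 12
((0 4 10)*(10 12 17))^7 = ((0 4 12 17 10))^7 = (0 12 10 4 17)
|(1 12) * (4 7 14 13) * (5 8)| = |(1 12)(4 7 14 13)(5 8)| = 4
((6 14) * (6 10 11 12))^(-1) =(6 12 11 10 14) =((6 14 10 11 12))^(-1)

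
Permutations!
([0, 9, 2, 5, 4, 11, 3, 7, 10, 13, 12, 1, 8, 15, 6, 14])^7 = (1 5 6 15 9 11 3 14 13)(8 10 12)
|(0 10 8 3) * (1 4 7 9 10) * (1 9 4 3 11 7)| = |(0 9 10 8 11 7 4 1 3)| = 9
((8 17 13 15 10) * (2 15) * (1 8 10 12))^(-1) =(1 12 15 2 13 17 8)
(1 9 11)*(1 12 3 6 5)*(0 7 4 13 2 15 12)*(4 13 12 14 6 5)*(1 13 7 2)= (0 2 15 14 6 4 12 3 5 13 1 9 11)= [2, 9, 15, 5, 12, 13, 4, 7, 8, 11, 10, 0, 3, 1, 6, 14]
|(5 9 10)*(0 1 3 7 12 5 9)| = 6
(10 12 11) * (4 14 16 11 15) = (4 14 16 11 10 12 15) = [0, 1, 2, 3, 14, 5, 6, 7, 8, 9, 12, 10, 15, 13, 16, 4, 11]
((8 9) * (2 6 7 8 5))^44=((2 6 7 8 9 5))^44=(2 7 9)(5 6 8)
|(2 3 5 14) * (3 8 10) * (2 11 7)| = |(2 8 10 3 5 14 11 7)| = 8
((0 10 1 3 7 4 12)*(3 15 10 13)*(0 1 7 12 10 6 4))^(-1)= ((0 13 3 12 1 15 6 4 10 7))^(-1)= (0 7 10 4 6 15 1 12 3 13)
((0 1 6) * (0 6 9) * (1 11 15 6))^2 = ((0 11 15 6 1 9))^2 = (0 15 1)(6 9 11)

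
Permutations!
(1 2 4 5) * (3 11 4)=(1 2 3 11 4 5)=[0, 2, 3, 11, 5, 1, 6, 7, 8, 9, 10, 4]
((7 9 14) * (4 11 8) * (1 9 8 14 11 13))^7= ((1 9 11 14 7 8 4 13))^7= (1 13 4 8 7 14 11 9)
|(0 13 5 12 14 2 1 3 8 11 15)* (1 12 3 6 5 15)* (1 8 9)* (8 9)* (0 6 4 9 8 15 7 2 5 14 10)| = 30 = |(0 13 7 2 12 10)(1 4 9)(3 15 6 14 5)(8 11)|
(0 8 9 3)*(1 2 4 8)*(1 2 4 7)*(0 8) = [2, 4, 7, 8, 0, 5, 6, 1, 9, 3] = (0 2 7 1 4)(3 8 9)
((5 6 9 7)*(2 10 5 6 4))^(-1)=(2 4 5 10)(6 7 9)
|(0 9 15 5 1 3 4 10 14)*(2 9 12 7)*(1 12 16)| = |(0 16 1 3 4 10 14)(2 9 15 5 12 7)| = 42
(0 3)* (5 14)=(0 3)(5 14)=[3, 1, 2, 0, 4, 14, 6, 7, 8, 9, 10, 11, 12, 13, 5]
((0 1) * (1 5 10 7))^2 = ((0 5 10 7 1))^2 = (0 10 1 5 7)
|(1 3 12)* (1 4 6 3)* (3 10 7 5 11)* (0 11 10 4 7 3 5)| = |(0 11 5 10 3 12 7)(4 6)| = 14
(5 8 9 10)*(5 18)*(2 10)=(2 10 18 5 8 9)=[0, 1, 10, 3, 4, 8, 6, 7, 9, 2, 18, 11, 12, 13, 14, 15, 16, 17, 5]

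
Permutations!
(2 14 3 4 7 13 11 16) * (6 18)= (2 14 3 4 7 13 11 16)(6 18)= [0, 1, 14, 4, 7, 5, 18, 13, 8, 9, 10, 16, 12, 11, 3, 15, 2, 17, 6]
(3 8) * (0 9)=(0 9)(3 8)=[9, 1, 2, 8, 4, 5, 6, 7, 3, 0]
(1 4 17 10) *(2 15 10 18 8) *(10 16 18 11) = (1 4 17 11 10)(2 15 16 18 8) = [0, 4, 15, 3, 17, 5, 6, 7, 2, 9, 1, 10, 12, 13, 14, 16, 18, 11, 8]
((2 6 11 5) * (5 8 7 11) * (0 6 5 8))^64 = (0 11 7 8 6)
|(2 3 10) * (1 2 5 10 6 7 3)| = |(1 2)(3 6 7)(5 10)| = 6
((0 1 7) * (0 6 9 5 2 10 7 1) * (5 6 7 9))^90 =(10)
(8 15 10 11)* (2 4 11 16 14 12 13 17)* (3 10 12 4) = (2 3 10 16 14 4 11 8 15 12 13 17) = [0, 1, 3, 10, 11, 5, 6, 7, 15, 9, 16, 8, 13, 17, 4, 12, 14, 2]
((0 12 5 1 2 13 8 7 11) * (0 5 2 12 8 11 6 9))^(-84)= ((0 8 7 6 9)(1 12 2 13 11 5))^(-84)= (13)(0 8 7 6 9)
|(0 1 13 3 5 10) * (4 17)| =6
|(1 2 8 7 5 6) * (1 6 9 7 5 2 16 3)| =15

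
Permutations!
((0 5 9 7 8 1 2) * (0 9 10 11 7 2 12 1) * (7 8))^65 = ((0 5 10 11 8)(1 12)(2 9))^65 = (1 12)(2 9)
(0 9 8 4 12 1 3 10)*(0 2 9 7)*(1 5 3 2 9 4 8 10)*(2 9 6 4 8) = [7, 9, 8, 1, 12, 3, 4, 0, 2, 10, 6, 11, 5] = (0 7)(1 9 10 6 4 12 5 3)(2 8)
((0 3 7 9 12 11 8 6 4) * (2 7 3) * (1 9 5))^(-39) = (0 9 4 1 6 5 8 7 11 2 12)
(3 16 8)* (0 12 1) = (0 12 1)(3 16 8) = [12, 0, 2, 16, 4, 5, 6, 7, 3, 9, 10, 11, 1, 13, 14, 15, 8]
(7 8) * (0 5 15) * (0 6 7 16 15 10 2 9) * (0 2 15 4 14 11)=(0 5 10 15 6 7 8 16 4 14 11)(2 9)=[5, 1, 9, 3, 14, 10, 7, 8, 16, 2, 15, 0, 12, 13, 11, 6, 4]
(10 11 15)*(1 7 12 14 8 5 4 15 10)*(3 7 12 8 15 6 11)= (1 12 14 15)(3 7 8 5 4 6 11 10)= [0, 12, 2, 7, 6, 4, 11, 8, 5, 9, 3, 10, 14, 13, 15, 1]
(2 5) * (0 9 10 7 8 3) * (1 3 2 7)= (0 9 10 1 3)(2 5 7 8)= [9, 3, 5, 0, 4, 7, 6, 8, 2, 10, 1]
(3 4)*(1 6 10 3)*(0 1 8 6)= [1, 0, 2, 4, 8, 5, 10, 7, 6, 9, 3]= (0 1)(3 4 8 6 10)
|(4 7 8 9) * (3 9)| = |(3 9 4 7 8)| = 5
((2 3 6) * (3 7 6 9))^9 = ((2 7 6)(3 9))^9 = (3 9)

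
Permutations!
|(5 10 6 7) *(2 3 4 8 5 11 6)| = |(2 3 4 8 5 10)(6 7 11)| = 6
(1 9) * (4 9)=(1 4 9)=[0, 4, 2, 3, 9, 5, 6, 7, 8, 1]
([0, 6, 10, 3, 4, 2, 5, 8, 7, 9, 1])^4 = [0, 10, 5, 3, 4, 6, 1, 7, 8, 9, 2]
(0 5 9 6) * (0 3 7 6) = (0 5 9)(3 7 6) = [5, 1, 2, 7, 4, 9, 3, 6, 8, 0]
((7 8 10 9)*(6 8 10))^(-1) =((6 8)(7 10 9))^(-1) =(6 8)(7 9 10)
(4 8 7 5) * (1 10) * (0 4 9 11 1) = [4, 10, 2, 3, 8, 9, 6, 5, 7, 11, 0, 1] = (0 4 8 7 5 9 11 1 10)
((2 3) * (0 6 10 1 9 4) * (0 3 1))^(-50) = ((0 6 10)(1 9 4 3 2))^(-50) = (0 6 10)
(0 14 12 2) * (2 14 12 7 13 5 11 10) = [12, 1, 0, 3, 4, 11, 6, 13, 8, 9, 2, 10, 14, 5, 7] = (0 12 14 7 13 5 11 10 2)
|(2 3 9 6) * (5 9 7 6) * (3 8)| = 10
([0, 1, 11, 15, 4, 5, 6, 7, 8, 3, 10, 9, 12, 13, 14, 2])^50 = (15)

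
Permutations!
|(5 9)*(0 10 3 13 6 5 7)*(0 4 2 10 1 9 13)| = 24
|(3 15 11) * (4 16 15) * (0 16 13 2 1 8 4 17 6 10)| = 40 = |(0 16 15 11 3 17 6 10)(1 8 4 13 2)|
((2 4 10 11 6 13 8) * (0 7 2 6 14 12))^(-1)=((0 7 2 4 10 11 14 12)(6 13 8))^(-1)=(0 12 14 11 10 4 2 7)(6 8 13)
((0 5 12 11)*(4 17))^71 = (0 11 12 5)(4 17)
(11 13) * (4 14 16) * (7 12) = [0, 1, 2, 3, 14, 5, 6, 12, 8, 9, 10, 13, 7, 11, 16, 15, 4] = (4 14 16)(7 12)(11 13)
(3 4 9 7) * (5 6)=(3 4 9 7)(5 6)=[0, 1, 2, 4, 9, 6, 5, 3, 8, 7]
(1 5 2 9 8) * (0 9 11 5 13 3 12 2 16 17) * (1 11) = (0 9 8 11 5 16 17)(1 13 3 12 2) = [9, 13, 1, 12, 4, 16, 6, 7, 11, 8, 10, 5, 2, 3, 14, 15, 17, 0]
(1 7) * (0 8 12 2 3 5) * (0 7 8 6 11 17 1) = (0 6 11 17 1 8 12 2 3 5 7) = [6, 8, 3, 5, 4, 7, 11, 0, 12, 9, 10, 17, 2, 13, 14, 15, 16, 1]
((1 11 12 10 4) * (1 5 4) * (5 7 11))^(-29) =((1 5 4 7 11 12 10))^(-29) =(1 10 12 11 7 4 5)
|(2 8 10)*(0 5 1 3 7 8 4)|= |(0 5 1 3 7 8 10 2 4)|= 9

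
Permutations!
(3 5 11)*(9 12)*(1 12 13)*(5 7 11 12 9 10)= [0, 9, 2, 7, 4, 12, 6, 11, 8, 13, 5, 3, 10, 1]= (1 9 13)(3 7 11)(5 12 10)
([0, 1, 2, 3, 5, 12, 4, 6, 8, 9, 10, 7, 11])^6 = [0, 1, 2, 3, 4, 5, 6, 7, 8, 9, 10, 11, 12]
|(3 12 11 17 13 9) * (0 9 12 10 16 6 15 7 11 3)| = |(0 9)(3 10 16 6 15 7 11 17 13 12)| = 10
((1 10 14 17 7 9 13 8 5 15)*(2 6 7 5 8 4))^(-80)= (1 5 14)(2 13 7)(4 9 6)(10 15 17)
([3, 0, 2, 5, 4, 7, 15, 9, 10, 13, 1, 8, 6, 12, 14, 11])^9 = [11, 15, 2, 8, 4, 10, 7, 1, 12, 0, 6, 13, 5, 3, 14, 9]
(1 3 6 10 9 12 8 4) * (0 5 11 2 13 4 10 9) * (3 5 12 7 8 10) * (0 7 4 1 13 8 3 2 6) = (0 12 10 7 3)(1 5 11 6 9 4 13)(2 8) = [12, 5, 8, 0, 13, 11, 9, 3, 2, 4, 7, 6, 10, 1]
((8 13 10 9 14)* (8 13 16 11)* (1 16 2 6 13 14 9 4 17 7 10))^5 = (1 6 8 16 13 2 11)(4 17 7 10) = ((1 16 11 8 2 6 13)(4 17 7 10))^5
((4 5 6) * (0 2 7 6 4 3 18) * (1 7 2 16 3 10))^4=((0 16 3 18)(1 7 6 10)(4 5))^4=(18)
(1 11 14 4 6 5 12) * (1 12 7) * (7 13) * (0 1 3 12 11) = [1, 0, 2, 12, 6, 13, 5, 3, 8, 9, 10, 14, 11, 7, 4] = (0 1)(3 12 11 14 4 6 5 13 7)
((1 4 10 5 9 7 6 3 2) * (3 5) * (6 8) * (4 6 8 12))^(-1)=(1 2 3 10 4 12 7 9 5 6)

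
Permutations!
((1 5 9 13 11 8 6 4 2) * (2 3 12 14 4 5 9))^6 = (1 5 8 13)(2 6 11 9)(3 14)(4 12)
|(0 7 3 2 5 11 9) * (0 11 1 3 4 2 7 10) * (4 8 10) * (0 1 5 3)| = |(0 4 2 3 7 8 10 1)(9 11)| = 8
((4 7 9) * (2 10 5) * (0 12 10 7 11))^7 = (0 4 7 5 12 11 9 2 10)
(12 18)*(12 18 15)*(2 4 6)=(18)(2 4 6)(12 15)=[0, 1, 4, 3, 6, 5, 2, 7, 8, 9, 10, 11, 15, 13, 14, 12, 16, 17, 18]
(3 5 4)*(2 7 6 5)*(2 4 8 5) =(2 7 6)(3 4)(5 8) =[0, 1, 7, 4, 3, 8, 2, 6, 5]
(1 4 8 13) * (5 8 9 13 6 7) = (1 4 9 13)(5 8 6 7) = [0, 4, 2, 3, 9, 8, 7, 5, 6, 13, 10, 11, 12, 1]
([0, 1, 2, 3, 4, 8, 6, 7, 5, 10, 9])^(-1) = [0, 1, 2, 3, 4, 8, 6, 7, 5, 10, 9]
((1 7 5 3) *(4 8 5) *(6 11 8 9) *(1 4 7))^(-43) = (3 5 8 11 6 9 4)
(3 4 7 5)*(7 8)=(3 4 8 7 5)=[0, 1, 2, 4, 8, 3, 6, 5, 7]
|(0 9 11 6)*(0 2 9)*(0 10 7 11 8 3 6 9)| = 9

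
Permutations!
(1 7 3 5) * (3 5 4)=(1 7 5)(3 4)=[0, 7, 2, 4, 3, 1, 6, 5]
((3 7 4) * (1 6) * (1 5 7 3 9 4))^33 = (1 6 5 7)(4 9)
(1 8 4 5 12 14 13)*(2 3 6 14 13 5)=[0, 8, 3, 6, 2, 12, 14, 7, 4, 9, 10, 11, 13, 1, 5]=(1 8 4 2 3 6 14 5 12 13)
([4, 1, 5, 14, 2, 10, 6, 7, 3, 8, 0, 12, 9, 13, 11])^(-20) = [0, 1, 2, 9, 4, 5, 6, 7, 12, 11, 10, 3, 14, 13, 8]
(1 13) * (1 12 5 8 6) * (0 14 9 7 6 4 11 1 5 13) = (0 14 9 7 6 5 8 4 11 1)(12 13) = [14, 0, 2, 3, 11, 8, 5, 6, 4, 7, 10, 1, 13, 12, 9]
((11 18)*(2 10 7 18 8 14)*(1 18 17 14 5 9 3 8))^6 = ((1 18 11)(2 10 7 17 14)(3 8 5 9))^6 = (18)(2 10 7 17 14)(3 5)(8 9)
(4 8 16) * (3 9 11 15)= (3 9 11 15)(4 8 16)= [0, 1, 2, 9, 8, 5, 6, 7, 16, 11, 10, 15, 12, 13, 14, 3, 4]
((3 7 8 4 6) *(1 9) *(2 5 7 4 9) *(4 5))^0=(9)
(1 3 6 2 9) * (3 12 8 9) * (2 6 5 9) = (1 12 8 2 3 5 9) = [0, 12, 3, 5, 4, 9, 6, 7, 2, 1, 10, 11, 8]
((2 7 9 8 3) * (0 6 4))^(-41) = ((0 6 4)(2 7 9 8 3))^(-41) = (0 6 4)(2 3 8 9 7)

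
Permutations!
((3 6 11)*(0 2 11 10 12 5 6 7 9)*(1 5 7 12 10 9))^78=((0 2 11 3 12 7 1 5 6 9))^78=(0 6 1 12 11)(2 9 5 7 3)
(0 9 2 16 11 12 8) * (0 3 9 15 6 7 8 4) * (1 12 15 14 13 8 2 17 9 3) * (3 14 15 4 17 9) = (0 15 6 7 2 16 11 4)(1 12 17 3 14 13 8) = [15, 12, 16, 14, 0, 5, 7, 2, 1, 9, 10, 4, 17, 8, 13, 6, 11, 3]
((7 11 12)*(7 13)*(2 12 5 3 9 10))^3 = (2 7 3)(5 10 13)(9 12 11)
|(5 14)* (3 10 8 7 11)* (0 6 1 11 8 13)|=14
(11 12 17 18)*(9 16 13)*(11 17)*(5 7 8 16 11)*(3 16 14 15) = [0, 1, 2, 16, 4, 7, 6, 8, 14, 11, 10, 12, 5, 9, 15, 3, 13, 18, 17] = (3 16 13 9 11 12 5 7 8 14 15)(17 18)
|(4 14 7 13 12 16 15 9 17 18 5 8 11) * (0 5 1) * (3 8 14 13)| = 16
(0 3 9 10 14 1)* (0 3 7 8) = [7, 3, 2, 9, 4, 5, 6, 8, 0, 10, 14, 11, 12, 13, 1] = (0 7 8)(1 3 9 10 14)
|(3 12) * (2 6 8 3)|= 5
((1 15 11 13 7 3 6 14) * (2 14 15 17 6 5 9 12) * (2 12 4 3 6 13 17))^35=((1 2 14)(3 5 9 4)(6 15 11 17 13 7))^35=(1 14 2)(3 4 9 5)(6 7 13 17 11 15)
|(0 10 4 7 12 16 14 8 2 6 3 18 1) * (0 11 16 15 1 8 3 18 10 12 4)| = |(0 12 15 1 11 16 14 3 10)(2 6 18 8)(4 7)| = 36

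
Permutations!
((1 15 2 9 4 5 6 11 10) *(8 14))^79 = (1 11 5 9 15 10 6 4 2)(8 14)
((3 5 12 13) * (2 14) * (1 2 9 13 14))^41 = (1 2)(3 13 9 14 12 5)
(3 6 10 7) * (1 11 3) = (1 11 3 6 10 7) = [0, 11, 2, 6, 4, 5, 10, 1, 8, 9, 7, 3]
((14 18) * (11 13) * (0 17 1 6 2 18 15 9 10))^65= (0 18)(1 15)(2 10)(6 9)(11 13)(14 17)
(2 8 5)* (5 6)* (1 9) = (1 9)(2 8 6 5) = [0, 9, 8, 3, 4, 2, 5, 7, 6, 1]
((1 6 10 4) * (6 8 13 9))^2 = (1 13 6 4 8 9 10)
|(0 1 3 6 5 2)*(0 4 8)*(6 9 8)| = 20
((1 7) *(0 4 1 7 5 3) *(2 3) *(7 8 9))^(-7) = ((0 4 1 5 2 3)(7 8 9))^(-7) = (0 3 2 5 1 4)(7 9 8)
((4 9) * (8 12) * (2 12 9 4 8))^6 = ((2 12)(8 9))^6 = (12)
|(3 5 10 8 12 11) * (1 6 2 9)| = |(1 6 2 9)(3 5 10 8 12 11)| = 12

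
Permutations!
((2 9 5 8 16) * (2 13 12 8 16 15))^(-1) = ((2 9 5 16 13 12 8 15))^(-1) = (2 15 8 12 13 16 5 9)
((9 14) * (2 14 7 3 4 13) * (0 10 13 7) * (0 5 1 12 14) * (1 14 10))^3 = (14)(0 10)(1 13)(2 12)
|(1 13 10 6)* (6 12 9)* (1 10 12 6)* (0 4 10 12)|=|(0 4 10 6 12 9 1 13)|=8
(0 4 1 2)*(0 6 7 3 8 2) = (0 4 1)(2 6 7 3 8) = [4, 0, 6, 8, 1, 5, 7, 3, 2]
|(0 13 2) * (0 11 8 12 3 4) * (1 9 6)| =|(0 13 2 11 8 12 3 4)(1 9 6)| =24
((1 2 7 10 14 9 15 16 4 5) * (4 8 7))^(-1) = ((1 2 4 5)(7 10 14 9 15 16 8))^(-1) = (1 5 4 2)(7 8 16 15 9 14 10)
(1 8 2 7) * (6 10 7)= (1 8 2 6 10 7)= [0, 8, 6, 3, 4, 5, 10, 1, 2, 9, 7]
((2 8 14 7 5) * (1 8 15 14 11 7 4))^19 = (1 8 11 7 5 2 15 14 4)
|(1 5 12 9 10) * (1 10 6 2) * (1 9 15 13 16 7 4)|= 24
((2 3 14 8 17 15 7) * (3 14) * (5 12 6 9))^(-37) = ((2 14 8 17 15 7)(5 12 6 9))^(-37) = (2 7 15 17 8 14)(5 9 6 12)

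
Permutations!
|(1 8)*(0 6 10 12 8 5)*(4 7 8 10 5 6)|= |(0 4 7 8 1 6 5)(10 12)|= 14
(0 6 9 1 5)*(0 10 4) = [6, 5, 2, 3, 0, 10, 9, 7, 8, 1, 4] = (0 6 9 1 5 10 4)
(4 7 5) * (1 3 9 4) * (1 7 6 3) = (3 9 4 6)(5 7) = [0, 1, 2, 9, 6, 7, 3, 5, 8, 4]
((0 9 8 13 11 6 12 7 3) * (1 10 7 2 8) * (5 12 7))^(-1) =((0 9 1 10 5 12 2 8 13 11 6 7 3))^(-1) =(0 3 7 6 11 13 8 2 12 5 10 1 9)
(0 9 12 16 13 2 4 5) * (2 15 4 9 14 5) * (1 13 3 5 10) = (0 14 10 1 13 15 4 2 9 12 16 3 5) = [14, 13, 9, 5, 2, 0, 6, 7, 8, 12, 1, 11, 16, 15, 10, 4, 3]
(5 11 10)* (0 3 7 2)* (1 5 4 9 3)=[1, 5, 0, 7, 9, 11, 6, 2, 8, 3, 4, 10]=(0 1 5 11 10 4 9 3 7 2)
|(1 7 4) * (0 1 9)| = 5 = |(0 1 7 4 9)|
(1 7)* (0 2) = (0 2)(1 7) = [2, 7, 0, 3, 4, 5, 6, 1]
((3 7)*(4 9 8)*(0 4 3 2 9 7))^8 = (0 4 7 2 9 8 3) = ((0 4 7 2 9 8 3))^8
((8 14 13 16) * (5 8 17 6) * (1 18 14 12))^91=((1 18 14 13 16 17 6 5 8 12))^91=(1 18 14 13 16 17 6 5 8 12)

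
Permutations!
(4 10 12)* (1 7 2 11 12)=(1 7 2 11 12 4 10)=[0, 7, 11, 3, 10, 5, 6, 2, 8, 9, 1, 12, 4]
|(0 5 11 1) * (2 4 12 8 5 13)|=9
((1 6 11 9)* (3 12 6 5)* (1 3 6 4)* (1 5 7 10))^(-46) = (1 10 7)(3 5 9 4 11 12 6)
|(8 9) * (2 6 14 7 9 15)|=7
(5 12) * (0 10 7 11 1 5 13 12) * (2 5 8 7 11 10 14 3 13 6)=[14, 8, 5, 13, 4, 0, 2, 10, 7, 9, 11, 1, 6, 12, 3]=(0 14 3 13 12 6 2 5)(1 8 7 10 11)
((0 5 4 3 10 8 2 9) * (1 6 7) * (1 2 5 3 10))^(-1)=((0 3 1 6 7 2 9)(4 10 8 5))^(-1)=(0 9 2 7 6 1 3)(4 5 8 10)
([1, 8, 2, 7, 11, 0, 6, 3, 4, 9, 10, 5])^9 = (0 4)(1 11)(3 7)(5 8)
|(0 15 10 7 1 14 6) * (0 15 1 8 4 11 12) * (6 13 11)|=6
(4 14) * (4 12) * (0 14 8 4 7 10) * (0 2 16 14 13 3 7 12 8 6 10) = (0 13 3 7)(2 16 14 8 4 6 10) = [13, 1, 16, 7, 6, 5, 10, 0, 4, 9, 2, 11, 12, 3, 8, 15, 14]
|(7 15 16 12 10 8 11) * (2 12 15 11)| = 4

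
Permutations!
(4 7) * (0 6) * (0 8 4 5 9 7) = (0 6 8 4)(5 9 7) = [6, 1, 2, 3, 0, 9, 8, 5, 4, 7]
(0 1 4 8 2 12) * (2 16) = (0 1 4 8 16 2 12) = [1, 4, 12, 3, 8, 5, 6, 7, 16, 9, 10, 11, 0, 13, 14, 15, 2]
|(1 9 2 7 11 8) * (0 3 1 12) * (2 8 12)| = |(0 3 1 9 8 2 7 11 12)| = 9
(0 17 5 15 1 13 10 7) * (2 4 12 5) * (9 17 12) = (0 12 5 15 1 13 10 7)(2 4 9 17) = [12, 13, 4, 3, 9, 15, 6, 0, 8, 17, 7, 11, 5, 10, 14, 1, 16, 2]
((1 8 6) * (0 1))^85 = ((0 1 8 6))^85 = (0 1 8 6)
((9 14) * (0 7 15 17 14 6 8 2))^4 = (0 14 2 17 8 15 6 7 9)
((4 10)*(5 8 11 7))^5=((4 10)(5 8 11 7))^5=(4 10)(5 8 11 7)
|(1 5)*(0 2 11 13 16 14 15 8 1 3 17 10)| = |(0 2 11 13 16 14 15 8 1 5 3 17 10)| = 13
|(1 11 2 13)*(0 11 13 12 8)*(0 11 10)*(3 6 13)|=4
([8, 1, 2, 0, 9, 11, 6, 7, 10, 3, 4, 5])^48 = (11)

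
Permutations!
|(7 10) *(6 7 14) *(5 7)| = |(5 7 10 14 6)| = 5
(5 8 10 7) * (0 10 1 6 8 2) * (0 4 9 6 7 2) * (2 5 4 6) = (0 10 5)(1 7 4 9 2 6 8) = [10, 7, 6, 3, 9, 0, 8, 4, 1, 2, 5]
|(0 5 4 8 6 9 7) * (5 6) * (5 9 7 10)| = 15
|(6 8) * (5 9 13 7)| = 4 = |(5 9 13 7)(6 8)|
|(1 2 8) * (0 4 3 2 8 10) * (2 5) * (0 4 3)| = 6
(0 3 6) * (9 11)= (0 3 6)(9 11)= [3, 1, 2, 6, 4, 5, 0, 7, 8, 11, 10, 9]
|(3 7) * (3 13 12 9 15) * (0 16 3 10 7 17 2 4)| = |(0 16 3 17 2 4)(7 13 12 9 15 10)| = 6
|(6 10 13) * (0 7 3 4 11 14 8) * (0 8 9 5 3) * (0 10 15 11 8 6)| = |(0 7 10 13)(3 4 8 6 15 11 14 9 5)| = 36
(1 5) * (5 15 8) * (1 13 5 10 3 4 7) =(1 15 8 10 3 4 7)(5 13) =[0, 15, 2, 4, 7, 13, 6, 1, 10, 9, 3, 11, 12, 5, 14, 8]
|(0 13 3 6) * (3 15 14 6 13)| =6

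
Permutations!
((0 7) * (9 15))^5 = ((0 7)(9 15))^5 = (0 7)(9 15)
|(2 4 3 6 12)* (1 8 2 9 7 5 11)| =|(1 8 2 4 3 6 12 9 7 5 11)| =11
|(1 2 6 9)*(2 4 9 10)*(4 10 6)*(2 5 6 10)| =12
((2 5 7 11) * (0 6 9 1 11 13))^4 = ((0 6 9 1 11 2 5 7 13))^4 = (0 11 13 1 7 9 5 6 2)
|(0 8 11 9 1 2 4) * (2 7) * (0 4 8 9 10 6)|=9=|(0 9 1 7 2 8 11 10 6)|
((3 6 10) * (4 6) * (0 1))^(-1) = ((0 1)(3 4 6 10))^(-1) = (0 1)(3 10 6 4)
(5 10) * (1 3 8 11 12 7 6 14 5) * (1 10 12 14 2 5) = [0, 3, 5, 8, 4, 12, 2, 6, 11, 9, 10, 14, 7, 13, 1] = (1 3 8 11 14)(2 5 12 7 6)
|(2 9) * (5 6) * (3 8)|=2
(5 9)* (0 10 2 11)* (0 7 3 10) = (2 11 7 3 10)(5 9) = [0, 1, 11, 10, 4, 9, 6, 3, 8, 5, 2, 7]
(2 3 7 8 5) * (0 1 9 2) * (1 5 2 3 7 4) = (0 5)(1 9 3 4)(2 7 8) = [5, 9, 7, 4, 1, 0, 6, 8, 2, 3]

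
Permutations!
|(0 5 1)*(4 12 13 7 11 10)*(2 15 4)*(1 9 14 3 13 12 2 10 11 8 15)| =|(0 5 9 14 3 13 7 8 15 4 2 1)| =12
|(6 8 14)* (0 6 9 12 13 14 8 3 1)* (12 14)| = 4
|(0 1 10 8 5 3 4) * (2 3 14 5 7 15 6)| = |(0 1 10 8 7 15 6 2 3 4)(5 14)| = 10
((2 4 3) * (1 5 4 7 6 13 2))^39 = (1 3 4 5)(2 13 6 7)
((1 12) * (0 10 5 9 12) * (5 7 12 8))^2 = ((0 10 7 12 1)(5 9 8))^2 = (0 7 1 10 12)(5 8 9)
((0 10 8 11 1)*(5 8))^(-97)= (0 1 11 8 5 10)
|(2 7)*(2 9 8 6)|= 5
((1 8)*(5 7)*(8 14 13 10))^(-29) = ((1 14 13 10 8)(5 7))^(-29) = (1 14 13 10 8)(5 7)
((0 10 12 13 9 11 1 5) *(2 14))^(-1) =((0 10 12 13 9 11 1 5)(2 14))^(-1) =(0 5 1 11 9 13 12 10)(2 14)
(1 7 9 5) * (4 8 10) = (1 7 9 5)(4 8 10) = [0, 7, 2, 3, 8, 1, 6, 9, 10, 5, 4]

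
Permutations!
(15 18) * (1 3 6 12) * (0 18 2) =[18, 3, 0, 6, 4, 5, 12, 7, 8, 9, 10, 11, 1, 13, 14, 2, 16, 17, 15] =(0 18 15 2)(1 3 6 12)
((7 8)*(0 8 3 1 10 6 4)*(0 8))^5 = ((1 10 6 4 8 7 3))^5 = (1 7 4 10 3 8 6)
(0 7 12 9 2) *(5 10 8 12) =(0 7 5 10 8 12 9 2) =[7, 1, 0, 3, 4, 10, 6, 5, 12, 2, 8, 11, 9]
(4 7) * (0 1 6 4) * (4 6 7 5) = (0 1 7)(4 5) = [1, 7, 2, 3, 5, 4, 6, 0]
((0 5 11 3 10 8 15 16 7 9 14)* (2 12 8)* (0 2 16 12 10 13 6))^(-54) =(16)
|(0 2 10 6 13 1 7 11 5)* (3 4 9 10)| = |(0 2 3 4 9 10 6 13 1 7 11 5)| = 12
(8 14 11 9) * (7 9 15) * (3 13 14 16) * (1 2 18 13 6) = (1 2 18 13 14 11 15 7 9 8 16 3 6) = [0, 2, 18, 6, 4, 5, 1, 9, 16, 8, 10, 15, 12, 14, 11, 7, 3, 17, 13]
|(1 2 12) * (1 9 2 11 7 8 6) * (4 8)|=|(1 11 7 4 8 6)(2 12 9)|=6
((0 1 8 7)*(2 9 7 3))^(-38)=((0 1 8 3 2 9 7))^(-38)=(0 2 1 9 8 7 3)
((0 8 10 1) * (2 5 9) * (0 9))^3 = (0 1 5 10 2 8 9)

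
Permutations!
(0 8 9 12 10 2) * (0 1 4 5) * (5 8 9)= [9, 4, 1, 3, 8, 0, 6, 7, 5, 12, 2, 11, 10]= (0 9 12 10 2 1 4 8 5)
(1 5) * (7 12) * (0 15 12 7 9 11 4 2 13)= (0 15 12 9 11 4 2 13)(1 5)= [15, 5, 13, 3, 2, 1, 6, 7, 8, 11, 10, 4, 9, 0, 14, 12]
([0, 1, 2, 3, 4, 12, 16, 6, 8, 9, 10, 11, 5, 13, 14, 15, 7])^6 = (16)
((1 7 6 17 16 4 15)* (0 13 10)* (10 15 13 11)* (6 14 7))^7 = (17)(0 11 10)(7 14)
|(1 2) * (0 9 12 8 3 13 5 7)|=|(0 9 12 8 3 13 5 7)(1 2)|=8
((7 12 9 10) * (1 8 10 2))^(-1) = ((1 8 10 7 12 9 2))^(-1) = (1 2 9 12 7 10 8)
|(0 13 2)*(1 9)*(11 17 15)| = |(0 13 2)(1 9)(11 17 15)| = 6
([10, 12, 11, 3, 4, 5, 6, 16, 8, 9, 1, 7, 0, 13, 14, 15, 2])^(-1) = (0 12 1 10)(2 16 7 11)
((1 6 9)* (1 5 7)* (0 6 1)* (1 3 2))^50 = (9)(1 2 3)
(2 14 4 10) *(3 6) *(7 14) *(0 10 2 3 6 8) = (0 10 3 8)(2 7 14 4) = [10, 1, 7, 8, 2, 5, 6, 14, 0, 9, 3, 11, 12, 13, 4]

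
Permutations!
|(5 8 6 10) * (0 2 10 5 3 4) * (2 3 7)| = 3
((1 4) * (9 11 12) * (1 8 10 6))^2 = (1 8 6 4 10)(9 12 11)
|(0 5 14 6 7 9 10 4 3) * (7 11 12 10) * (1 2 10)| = |(0 5 14 6 11 12 1 2 10 4 3)(7 9)| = 22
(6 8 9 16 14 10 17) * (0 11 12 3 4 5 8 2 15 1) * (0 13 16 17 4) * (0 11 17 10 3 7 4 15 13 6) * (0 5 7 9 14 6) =(0 17 5 8 14 3 11 12 9 10 15 1)(2 13 16 6)(4 7) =[17, 0, 13, 11, 7, 8, 2, 4, 14, 10, 15, 12, 9, 16, 3, 1, 6, 5]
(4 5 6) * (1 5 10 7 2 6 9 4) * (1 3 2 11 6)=(1 5 9 4 10 7 11 6 3 2)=[0, 5, 1, 2, 10, 9, 3, 11, 8, 4, 7, 6]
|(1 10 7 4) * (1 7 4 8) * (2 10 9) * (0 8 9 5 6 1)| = |(0 8)(1 5 6)(2 10 4 7 9)| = 30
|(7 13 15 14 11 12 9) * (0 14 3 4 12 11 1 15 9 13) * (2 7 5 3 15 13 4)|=18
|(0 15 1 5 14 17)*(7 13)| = |(0 15 1 5 14 17)(7 13)| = 6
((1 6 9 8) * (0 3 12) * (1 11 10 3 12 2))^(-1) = ((0 12)(1 6 9 8 11 10 3 2))^(-1) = (0 12)(1 2 3 10 11 8 9 6)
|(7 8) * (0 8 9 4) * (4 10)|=|(0 8 7 9 10 4)|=6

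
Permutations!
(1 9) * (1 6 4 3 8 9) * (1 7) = (1 7)(3 8 9 6 4) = [0, 7, 2, 8, 3, 5, 4, 1, 9, 6]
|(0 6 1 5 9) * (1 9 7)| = 3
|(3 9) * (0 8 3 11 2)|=6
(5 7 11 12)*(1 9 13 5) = (1 9 13 5 7 11 12) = [0, 9, 2, 3, 4, 7, 6, 11, 8, 13, 10, 12, 1, 5]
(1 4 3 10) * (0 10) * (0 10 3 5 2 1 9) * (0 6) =(0 3 10 9 6)(1 4 5 2) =[3, 4, 1, 10, 5, 2, 0, 7, 8, 6, 9]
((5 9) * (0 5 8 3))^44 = (0 3 8 9 5)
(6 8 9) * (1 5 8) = (1 5 8 9 6) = [0, 5, 2, 3, 4, 8, 1, 7, 9, 6]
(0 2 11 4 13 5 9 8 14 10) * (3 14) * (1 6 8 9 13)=[2, 6, 11, 14, 1, 13, 8, 7, 3, 9, 0, 4, 12, 5, 10]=(0 2 11 4 1 6 8 3 14 10)(5 13)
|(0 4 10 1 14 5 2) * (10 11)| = 8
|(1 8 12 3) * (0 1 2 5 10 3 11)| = |(0 1 8 12 11)(2 5 10 3)| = 20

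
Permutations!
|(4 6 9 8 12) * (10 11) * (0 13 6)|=|(0 13 6 9 8 12 4)(10 11)|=14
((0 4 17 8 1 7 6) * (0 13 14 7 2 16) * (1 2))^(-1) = (0 16 2 8 17 4)(6 7 14 13)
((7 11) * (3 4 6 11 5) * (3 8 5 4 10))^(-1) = (3 10)(4 7 11 6)(5 8)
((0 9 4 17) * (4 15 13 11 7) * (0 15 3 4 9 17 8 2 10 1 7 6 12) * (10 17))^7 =(0 8 12 4 6 3 11 9 13 7 15 1 17 10 2) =((0 10 1 7 9 3 4 8 2 17 15 13 11 6 12))^7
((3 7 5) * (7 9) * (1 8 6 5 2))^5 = (1 9 6 2 3 8 7 5)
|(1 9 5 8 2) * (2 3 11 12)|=8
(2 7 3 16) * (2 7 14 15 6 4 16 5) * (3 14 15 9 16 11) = (2 15 6 4 11 3 5)(7 14 9 16) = [0, 1, 15, 5, 11, 2, 4, 14, 8, 16, 10, 3, 12, 13, 9, 6, 7]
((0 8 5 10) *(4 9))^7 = ((0 8 5 10)(4 9))^7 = (0 10 5 8)(4 9)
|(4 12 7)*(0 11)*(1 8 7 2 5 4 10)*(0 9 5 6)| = |(0 11 9 5 4 12 2 6)(1 8 7 10)| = 8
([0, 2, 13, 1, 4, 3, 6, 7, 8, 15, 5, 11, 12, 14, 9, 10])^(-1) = [0, 3, 1, 5, 4, 10, 6, 7, 8, 14, 15, 11, 12, 2, 13, 9]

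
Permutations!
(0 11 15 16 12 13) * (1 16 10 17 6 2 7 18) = [11, 16, 7, 3, 4, 5, 2, 18, 8, 9, 17, 15, 13, 0, 14, 10, 12, 6, 1] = (0 11 15 10 17 6 2 7 18 1 16 12 13)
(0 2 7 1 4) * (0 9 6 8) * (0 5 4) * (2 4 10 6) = (0 4 9 2 7 1)(5 10 6 8) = [4, 0, 7, 3, 9, 10, 8, 1, 5, 2, 6]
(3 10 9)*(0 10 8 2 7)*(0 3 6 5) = (0 10 9 6 5)(2 7 3 8) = [10, 1, 7, 8, 4, 0, 5, 3, 2, 6, 9]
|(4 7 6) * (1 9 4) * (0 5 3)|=|(0 5 3)(1 9 4 7 6)|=15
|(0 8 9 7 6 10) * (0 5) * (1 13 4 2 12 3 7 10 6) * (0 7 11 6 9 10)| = 14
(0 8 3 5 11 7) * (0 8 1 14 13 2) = [1, 14, 0, 5, 4, 11, 6, 8, 3, 9, 10, 7, 12, 2, 13] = (0 1 14 13 2)(3 5 11 7 8)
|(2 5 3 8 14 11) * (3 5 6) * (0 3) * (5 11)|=8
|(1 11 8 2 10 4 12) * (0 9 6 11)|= 10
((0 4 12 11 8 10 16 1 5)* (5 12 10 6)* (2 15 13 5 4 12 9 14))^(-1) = ((0 12 11 8 6 4 10 16 1 9 14 2 15 13 5))^(-1) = (0 5 13 15 2 14 9 1 16 10 4 6 8 11 12)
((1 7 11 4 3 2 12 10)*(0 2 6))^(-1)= (0 6 3 4 11 7 1 10 12 2)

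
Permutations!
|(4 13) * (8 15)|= 2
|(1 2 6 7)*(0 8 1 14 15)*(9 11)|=|(0 8 1 2 6 7 14 15)(9 11)|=8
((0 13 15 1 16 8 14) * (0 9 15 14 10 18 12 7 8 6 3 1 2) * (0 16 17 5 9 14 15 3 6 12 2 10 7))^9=((0 13 15 10 18 2 16 12)(1 17 5 9 3)(7 8))^9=(0 13 15 10 18 2 16 12)(1 3 9 5 17)(7 8)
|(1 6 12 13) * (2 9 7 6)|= |(1 2 9 7 6 12 13)|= 7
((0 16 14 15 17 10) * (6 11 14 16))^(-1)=(0 10 17 15 14 11 6)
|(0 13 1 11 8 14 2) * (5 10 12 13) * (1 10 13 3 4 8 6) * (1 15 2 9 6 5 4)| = 56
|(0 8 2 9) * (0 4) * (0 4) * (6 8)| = |(0 6 8 2 9)| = 5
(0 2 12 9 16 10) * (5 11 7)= (0 2 12 9 16 10)(5 11 7)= [2, 1, 12, 3, 4, 11, 6, 5, 8, 16, 0, 7, 9, 13, 14, 15, 10]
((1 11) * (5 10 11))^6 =(1 10)(5 11)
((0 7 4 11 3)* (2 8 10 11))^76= (0 8)(2 3)(4 11)(7 10)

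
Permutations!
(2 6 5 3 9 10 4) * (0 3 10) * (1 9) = (0 3 1 9)(2 6 5 10 4) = [3, 9, 6, 1, 2, 10, 5, 7, 8, 0, 4]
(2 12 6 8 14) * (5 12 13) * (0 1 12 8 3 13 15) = (0 1 12 6 3 13 5 8 14 2 15) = [1, 12, 15, 13, 4, 8, 3, 7, 14, 9, 10, 11, 6, 5, 2, 0]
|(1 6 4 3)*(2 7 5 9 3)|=8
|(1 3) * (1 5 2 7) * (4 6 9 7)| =8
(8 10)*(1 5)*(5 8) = (1 8 10 5) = [0, 8, 2, 3, 4, 1, 6, 7, 10, 9, 5]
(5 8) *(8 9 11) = (5 9 11 8) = [0, 1, 2, 3, 4, 9, 6, 7, 5, 11, 10, 8]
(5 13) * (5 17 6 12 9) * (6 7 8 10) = [0, 1, 2, 3, 4, 13, 12, 8, 10, 5, 6, 11, 9, 17, 14, 15, 16, 7] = (5 13 17 7 8 10 6 12 9)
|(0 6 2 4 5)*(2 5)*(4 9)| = 3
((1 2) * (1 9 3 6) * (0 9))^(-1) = ((0 9 3 6 1 2))^(-1) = (0 2 1 6 3 9)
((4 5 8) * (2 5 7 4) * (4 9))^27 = (9)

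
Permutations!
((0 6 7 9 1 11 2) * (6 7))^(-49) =((0 7 9 1 11 2))^(-49) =(0 2 11 1 9 7)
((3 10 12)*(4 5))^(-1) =((3 10 12)(4 5))^(-1) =(3 12 10)(4 5)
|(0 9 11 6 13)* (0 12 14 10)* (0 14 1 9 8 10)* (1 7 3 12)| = 60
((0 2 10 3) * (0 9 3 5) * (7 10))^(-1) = (0 5 10 7 2)(3 9)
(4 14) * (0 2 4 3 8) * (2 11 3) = (0 11 3 8)(2 4 14) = [11, 1, 4, 8, 14, 5, 6, 7, 0, 9, 10, 3, 12, 13, 2]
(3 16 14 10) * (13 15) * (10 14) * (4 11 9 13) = (3 16 10)(4 11 9 13 15) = [0, 1, 2, 16, 11, 5, 6, 7, 8, 13, 3, 9, 12, 15, 14, 4, 10]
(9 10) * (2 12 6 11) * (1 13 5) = (1 13 5)(2 12 6 11)(9 10) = [0, 13, 12, 3, 4, 1, 11, 7, 8, 10, 9, 2, 6, 5]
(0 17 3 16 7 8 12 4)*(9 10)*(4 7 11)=[17, 1, 2, 16, 0, 5, 6, 8, 12, 10, 9, 4, 7, 13, 14, 15, 11, 3]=(0 17 3 16 11 4)(7 8 12)(9 10)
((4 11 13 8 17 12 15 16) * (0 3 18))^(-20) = ((0 3 18)(4 11 13 8 17 12 15 16))^(-20) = (0 3 18)(4 17)(8 16)(11 12)(13 15)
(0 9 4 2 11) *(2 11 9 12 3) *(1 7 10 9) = (0 12 3 2 1 7 10 9 4 11) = [12, 7, 1, 2, 11, 5, 6, 10, 8, 4, 9, 0, 3]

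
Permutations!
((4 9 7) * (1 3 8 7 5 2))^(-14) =(1 8 4 5)(2 3 7 9)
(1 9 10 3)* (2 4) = (1 9 10 3)(2 4) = [0, 9, 4, 1, 2, 5, 6, 7, 8, 10, 3]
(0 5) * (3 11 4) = [5, 1, 2, 11, 3, 0, 6, 7, 8, 9, 10, 4] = (0 5)(3 11 4)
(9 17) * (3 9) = (3 9 17) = [0, 1, 2, 9, 4, 5, 6, 7, 8, 17, 10, 11, 12, 13, 14, 15, 16, 3]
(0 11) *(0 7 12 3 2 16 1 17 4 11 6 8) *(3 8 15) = (0 6 15 3 2 16 1 17 4 11 7 12 8) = [6, 17, 16, 2, 11, 5, 15, 12, 0, 9, 10, 7, 8, 13, 14, 3, 1, 4]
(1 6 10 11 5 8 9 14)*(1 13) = (1 6 10 11 5 8 9 14 13) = [0, 6, 2, 3, 4, 8, 10, 7, 9, 14, 11, 5, 12, 1, 13]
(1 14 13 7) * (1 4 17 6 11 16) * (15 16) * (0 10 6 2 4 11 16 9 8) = [10, 14, 4, 3, 17, 5, 16, 11, 0, 8, 6, 15, 12, 7, 13, 9, 1, 2] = (0 10 6 16 1 14 13 7 11 15 9 8)(2 4 17)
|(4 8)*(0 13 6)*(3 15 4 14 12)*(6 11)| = |(0 13 11 6)(3 15 4 8 14 12)| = 12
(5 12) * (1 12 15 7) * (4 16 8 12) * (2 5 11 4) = (1 2 5 15 7)(4 16 8 12 11) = [0, 2, 5, 3, 16, 15, 6, 1, 12, 9, 10, 4, 11, 13, 14, 7, 8]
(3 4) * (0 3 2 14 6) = [3, 1, 14, 4, 2, 5, 0, 7, 8, 9, 10, 11, 12, 13, 6] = (0 3 4 2 14 6)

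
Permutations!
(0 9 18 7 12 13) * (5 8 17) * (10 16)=(0 9 18 7 12 13)(5 8 17)(10 16)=[9, 1, 2, 3, 4, 8, 6, 12, 17, 18, 16, 11, 13, 0, 14, 15, 10, 5, 7]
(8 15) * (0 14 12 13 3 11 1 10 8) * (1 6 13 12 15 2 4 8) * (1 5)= (0 14 15)(1 10 5)(2 4 8)(3 11 6 13)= [14, 10, 4, 11, 8, 1, 13, 7, 2, 9, 5, 6, 12, 3, 15, 0]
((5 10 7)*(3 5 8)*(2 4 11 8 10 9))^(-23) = (2 5 8 4 9 3 11)(7 10)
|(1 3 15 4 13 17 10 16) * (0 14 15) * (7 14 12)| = 12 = |(0 12 7 14 15 4 13 17 10 16 1 3)|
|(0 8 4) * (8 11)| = |(0 11 8 4)| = 4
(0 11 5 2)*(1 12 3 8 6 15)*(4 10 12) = (0 11 5 2)(1 4 10 12 3 8 6 15) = [11, 4, 0, 8, 10, 2, 15, 7, 6, 9, 12, 5, 3, 13, 14, 1]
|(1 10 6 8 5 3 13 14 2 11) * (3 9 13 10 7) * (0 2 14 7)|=8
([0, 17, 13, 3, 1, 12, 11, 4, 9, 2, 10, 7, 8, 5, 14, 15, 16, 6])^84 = [0, 1, 2, 3, 4, 5, 6, 7, 8, 9, 10, 11, 12, 13, 14, 15, 16, 17]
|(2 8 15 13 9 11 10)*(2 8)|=6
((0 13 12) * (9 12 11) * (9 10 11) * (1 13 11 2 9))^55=(0 11 10 2 9 12)(1 13)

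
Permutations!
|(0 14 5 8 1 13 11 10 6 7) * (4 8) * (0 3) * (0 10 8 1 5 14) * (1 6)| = 10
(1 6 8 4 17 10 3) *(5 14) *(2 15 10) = (1 6 8 4 17 2 15 10 3)(5 14) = [0, 6, 15, 1, 17, 14, 8, 7, 4, 9, 3, 11, 12, 13, 5, 10, 16, 2]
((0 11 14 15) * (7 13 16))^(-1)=(0 15 14 11)(7 16 13)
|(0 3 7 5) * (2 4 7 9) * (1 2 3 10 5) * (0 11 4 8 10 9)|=|(0 9 3)(1 2 8 10 5 11 4 7)|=24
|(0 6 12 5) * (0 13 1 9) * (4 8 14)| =21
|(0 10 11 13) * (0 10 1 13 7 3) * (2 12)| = |(0 1 13 10 11 7 3)(2 12)| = 14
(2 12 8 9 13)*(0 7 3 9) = (0 7 3 9 13 2 12 8) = [7, 1, 12, 9, 4, 5, 6, 3, 0, 13, 10, 11, 8, 2]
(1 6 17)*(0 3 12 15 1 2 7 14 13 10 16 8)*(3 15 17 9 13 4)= (0 15 1 6 9 13 10 16 8)(2 7 14 4 3 12 17)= [15, 6, 7, 12, 3, 5, 9, 14, 0, 13, 16, 11, 17, 10, 4, 1, 8, 2]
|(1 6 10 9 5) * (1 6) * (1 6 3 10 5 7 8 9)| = 15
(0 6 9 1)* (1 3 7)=(0 6 9 3 7 1)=[6, 0, 2, 7, 4, 5, 9, 1, 8, 3]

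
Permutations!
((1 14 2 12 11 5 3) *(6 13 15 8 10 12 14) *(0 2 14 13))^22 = (0 1 5 12 8 13)(2 6 3 11 10 15)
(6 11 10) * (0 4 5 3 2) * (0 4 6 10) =[6, 1, 4, 2, 5, 3, 11, 7, 8, 9, 10, 0] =(0 6 11)(2 4 5 3)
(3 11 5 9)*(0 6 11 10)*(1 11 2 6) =(0 1 11 5 9 3 10)(2 6) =[1, 11, 6, 10, 4, 9, 2, 7, 8, 3, 0, 5]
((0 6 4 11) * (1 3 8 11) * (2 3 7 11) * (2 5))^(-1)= ((0 6 4 1 7 11)(2 3 8 5))^(-1)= (0 11 7 1 4 6)(2 5 8 3)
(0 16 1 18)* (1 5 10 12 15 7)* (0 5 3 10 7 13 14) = (0 16 3 10 12 15 13 14)(1 18 5 7) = [16, 18, 2, 10, 4, 7, 6, 1, 8, 9, 12, 11, 15, 14, 0, 13, 3, 17, 5]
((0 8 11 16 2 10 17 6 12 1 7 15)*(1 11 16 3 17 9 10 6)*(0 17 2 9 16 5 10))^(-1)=((0 8 5 10 16 9)(1 7 15 17)(2 6 12 11 3))^(-1)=(0 9 16 10 5 8)(1 17 15 7)(2 3 11 12 6)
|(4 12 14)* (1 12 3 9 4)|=3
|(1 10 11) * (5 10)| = 4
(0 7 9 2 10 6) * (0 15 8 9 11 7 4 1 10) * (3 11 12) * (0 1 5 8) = (0 4 5 8 9 2 1 10 6 15)(3 11 7 12) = [4, 10, 1, 11, 5, 8, 15, 12, 9, 2, 6, 7, 3, 13, 14, 0]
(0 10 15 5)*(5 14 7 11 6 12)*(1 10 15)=(0 15 14 7 11 6 12 5)(1 10)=[15, 10, 2, 3, 4, 0, 12, 11, 8, 9, 1, 6, 5, 13, 7, 14]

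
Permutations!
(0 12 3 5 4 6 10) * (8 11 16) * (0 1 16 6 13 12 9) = (0 9)(1 16 8 11 6 10)(3 5 4 13 12) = [9, 16, 2, 5, 13, 4, 10, 7, 11, 0, 1, 6, 3, 12, 14, 15, 8]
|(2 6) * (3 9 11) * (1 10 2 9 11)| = 10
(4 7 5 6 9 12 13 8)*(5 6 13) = (4 7 6 9 12 5 13 8) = [0, 1, 2, 3, 7, 13, 9, 6, 4, 12, 10, 11, 5, 8]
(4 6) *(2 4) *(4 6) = [0, 1, 6, 3, 4, 5, 2] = (2 6)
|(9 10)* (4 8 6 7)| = 4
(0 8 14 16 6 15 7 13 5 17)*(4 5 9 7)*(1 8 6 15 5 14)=(0 6 5 17)(1 8)(4 14 16 15)(7 13 9)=[6, 8, 2, 3, 14, 17, 5, 13, 1, 7, 10, 11, 12, 9, 16, 4, 15, 0]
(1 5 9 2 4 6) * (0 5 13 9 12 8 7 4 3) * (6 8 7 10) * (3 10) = (0 5 12 7 4 8 3)(1 13 9 2 10 6) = [5, 13, 10, 0, 8, 12, 1, 4, 3, 2, 6, 11, 7, 9]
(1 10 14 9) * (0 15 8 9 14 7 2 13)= (0 15 8 9 1 10 7 2 13)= [15, 10, 13, 3, 4, 5, 6, 2, 9, 1, 7, 11, 12, 0, 14, 8]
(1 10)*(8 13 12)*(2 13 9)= (1 10)(2 13 12 8 9)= [0, 10, 13, 3, 4, 5, 6, 7, 9, 2, 1, 11, 8, 12]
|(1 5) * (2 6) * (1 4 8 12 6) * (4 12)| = 10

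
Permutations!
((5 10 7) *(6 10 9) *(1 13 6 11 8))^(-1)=((1 13 6 10 7 5 9 11 8))^(-1)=(1 8 11 9 5 7 10 6 13)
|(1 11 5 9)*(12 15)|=|(1 11 5 9)(12 15)|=4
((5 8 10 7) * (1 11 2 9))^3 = (1 9 2 11)(5 7 10 8)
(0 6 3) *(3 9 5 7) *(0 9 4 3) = (0 6 4 3 9 5 7) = [6, 1, 2, 9, 3, 7, 4, 0, 8, 5]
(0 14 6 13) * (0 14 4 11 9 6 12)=(0 4 11 9 6 13 14 12)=[4, 1, 2, 3, 11, 5, 13, 7, 8, 6, 10, 9, 0, 14, 12]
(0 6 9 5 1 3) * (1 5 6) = (0 1 3)(6 9) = [1, 3, 2, 0, 4, 5, 9, 7, 8, 6]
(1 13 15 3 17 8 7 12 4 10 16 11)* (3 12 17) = (1 13 15 12 4 10 16 11)(7 17 8) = [0, 13, 2, 3, 10, 5, 6, 17, 7, 9, 16, 1, 4, 15, 14, 12, 11, 8]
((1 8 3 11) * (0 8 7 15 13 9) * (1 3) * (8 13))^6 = ((0 13 9)(1 7 15 8)(3 11))^6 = (1 15)(7 8)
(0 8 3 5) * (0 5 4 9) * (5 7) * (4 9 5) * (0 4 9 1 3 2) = (0 8 2)(1 3)(4 5 7 9) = [8, 3, 0, 1, 5, 7, 6, 9, 2, 4]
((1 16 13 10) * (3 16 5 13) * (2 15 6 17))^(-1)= (1 10 13 5)(2 17 6 15)(3 16)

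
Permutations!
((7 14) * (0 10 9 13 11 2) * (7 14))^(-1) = (14)(0 2 11 13 9 10)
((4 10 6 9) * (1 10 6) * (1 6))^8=((1 10 6 9 4))^8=(1 9 10 4 6)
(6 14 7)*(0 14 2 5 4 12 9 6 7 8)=[14, 1, 5, 3, 12, 4, 2, 7, 0, 6, 10, 11, 9, 13, 8]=(0 14 8)(2 5 4 12 9 6)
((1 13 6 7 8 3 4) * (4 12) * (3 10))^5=((1 13 6 7 8 10 3 12 4))^5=(1 10 13 3 6 12 7 4 8)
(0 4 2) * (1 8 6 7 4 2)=(0 2)(1 8 6 7 4)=[2, 8, 0, 3, 1, 5, 7, 4, 6]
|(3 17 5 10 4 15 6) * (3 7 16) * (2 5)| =|(2 5 10 4 15 6 7 16 3 17)| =10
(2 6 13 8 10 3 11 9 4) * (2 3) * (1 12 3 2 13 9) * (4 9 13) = [0, 12, 6, 11, 2, 5, 13, 7, 10, 9, 4, 1, 3, 8] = (1 12 3 11)(2 6 13 8 10 4)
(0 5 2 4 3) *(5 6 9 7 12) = (0 6 9 7 12 5 2 4 3) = [6, 1, 4, 0, 3, 2, 9, 12, 8, 7, 10, 11, 5]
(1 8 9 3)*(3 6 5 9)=(1 8 3)(5 9 6)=[0, 8, 2, 1, 4, 9, 5, 7, 3, 6]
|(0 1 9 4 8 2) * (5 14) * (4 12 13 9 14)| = |(0 1 14 5 4 8 2)(9 12 13)| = 21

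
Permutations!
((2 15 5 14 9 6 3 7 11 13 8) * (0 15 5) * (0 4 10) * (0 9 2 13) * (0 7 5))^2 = ((0 15 4 10 9 6 3 5 14 2)(7 11)(8 13))^2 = (0 4 9 3 14)(2 15 10 6 5)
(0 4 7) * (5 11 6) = (0 4 7)(5 11 6) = [4, 1, 2, 3, 7, 11, 5, 0, 8, 9, 10, 6]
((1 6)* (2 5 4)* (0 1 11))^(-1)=(0 11 6 1)(2 4 5)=((0 1 6 11)(2 5 4))^(-1)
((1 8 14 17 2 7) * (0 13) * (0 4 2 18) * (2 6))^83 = (0 1 13 8 4 14 6 17 2 18 7)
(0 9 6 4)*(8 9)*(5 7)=(0 8 9 6 4)(5 7)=[8, 1, 2, 3, 0, 7, 4, 5, 9, 6]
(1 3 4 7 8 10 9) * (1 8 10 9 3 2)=(1 2)(3 4 7 10)(8 9)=[0, 2, 1, 4, 7, 5, 6, 10, 9, 8, 3]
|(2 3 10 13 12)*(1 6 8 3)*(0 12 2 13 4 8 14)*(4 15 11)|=42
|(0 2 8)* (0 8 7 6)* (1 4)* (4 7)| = |(8)(0 2 4 1 7 6)| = 6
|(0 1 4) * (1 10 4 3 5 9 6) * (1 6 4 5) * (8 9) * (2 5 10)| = 6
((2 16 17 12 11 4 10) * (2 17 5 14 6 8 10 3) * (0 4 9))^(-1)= ((0 4 3 2 16 5 14 6 8 10 17 12 11 9))^(-1)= (0 9 11 12 17 10 8 6 14 5 16 2 3 4)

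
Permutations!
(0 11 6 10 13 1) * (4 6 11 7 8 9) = (0 7 8 9 4 6 10 13 1) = [7, 0, 2, 3, 6, 5, 10, 8, 9, 4, 13, 11, 12, 1]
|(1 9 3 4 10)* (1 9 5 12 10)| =|(1 5 12 10 9 3 4)| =7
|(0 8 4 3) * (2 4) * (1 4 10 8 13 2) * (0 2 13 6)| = |(13)(0 6)(1 4 3 2 10 8)| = 6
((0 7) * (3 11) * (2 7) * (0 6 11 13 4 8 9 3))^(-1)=((0 2 7 6 11)(3 13 4 8 9))^(-1)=(0 11 6 7 2)(3 9 8 4 13)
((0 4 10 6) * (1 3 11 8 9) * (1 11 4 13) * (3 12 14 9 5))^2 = ((0 13 1 12 14 9 11 8 5 3 4 10 6))^2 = (0 1 14 11 5 4 6 13 12 9 8 3 10)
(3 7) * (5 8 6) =(3 7)(5 8 6) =[0, 1, 2, 7, 4, 8, 5, 3, 6]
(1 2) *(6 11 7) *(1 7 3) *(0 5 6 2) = (0 5 6 11 3 1)(2 7) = [5, 0, 7, 1, 4, 6, 11, 2, 8, 9, 10, 3]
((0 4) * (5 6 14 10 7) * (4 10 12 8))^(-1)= ((0 10 7 5 6 14 12 8 4))^(-1)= (0 4 8 12 14 6 5 7 10)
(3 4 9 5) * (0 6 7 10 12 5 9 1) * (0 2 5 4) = (0 6 7 10 12 4 1 2 5 3) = [6, 2, 5, 0, 1, 3, 7, 10, 8, 9, 12, 11, 4]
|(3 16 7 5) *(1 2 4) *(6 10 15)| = 12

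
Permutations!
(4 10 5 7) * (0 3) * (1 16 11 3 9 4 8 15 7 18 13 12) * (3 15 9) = (0 3)(1 16 11 15 7 8 9 4 10 5 18 13 12) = [3, 16, 2, 0, 10, 18, 6, 8, 9, 4, 5, 15, 1, 12, 14, 7, 11, 17, 13]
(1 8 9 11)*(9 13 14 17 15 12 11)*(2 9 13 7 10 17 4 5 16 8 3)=(1 3 2 9 13 14 4 5 16 8 7 10 17 15 12 11)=[0, 3, 9, 2, 5, 16, 6, 10, 7, 13, 17, 1, 11, 14, 4, 12, 8, 15]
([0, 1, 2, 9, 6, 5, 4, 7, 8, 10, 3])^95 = [0, 1, 2, 10, 6, 5, 4, 7, 8, 3, 9]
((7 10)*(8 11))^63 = (7 10)(8 11)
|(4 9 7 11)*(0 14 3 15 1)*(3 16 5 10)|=|(0 14 16 5 10 3 15 1)(4 9 7 11)|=8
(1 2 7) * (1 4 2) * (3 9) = (2 7 4)(3 9) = [0, 1, 7, 9, 2, 5, 6, 4, 8, 3]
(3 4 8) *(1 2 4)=(1 2 4 8 3)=[0, 2, 4, 1, 8, 5, 6, 7, 3]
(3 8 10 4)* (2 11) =(2 11)(3 8 10 4) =[0, 1, 11, 8, 3, 5, 6, 7, 10, 9, 4, 2]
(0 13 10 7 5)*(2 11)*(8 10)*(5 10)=[13, 1, 11, 3, 4, 0, 6, 10, 5, 9, 7, 2, 12, 8]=(0 13 8 5)(2 11)(7 10)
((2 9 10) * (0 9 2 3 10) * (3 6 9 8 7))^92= (0 8 7 3 10 6 9)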